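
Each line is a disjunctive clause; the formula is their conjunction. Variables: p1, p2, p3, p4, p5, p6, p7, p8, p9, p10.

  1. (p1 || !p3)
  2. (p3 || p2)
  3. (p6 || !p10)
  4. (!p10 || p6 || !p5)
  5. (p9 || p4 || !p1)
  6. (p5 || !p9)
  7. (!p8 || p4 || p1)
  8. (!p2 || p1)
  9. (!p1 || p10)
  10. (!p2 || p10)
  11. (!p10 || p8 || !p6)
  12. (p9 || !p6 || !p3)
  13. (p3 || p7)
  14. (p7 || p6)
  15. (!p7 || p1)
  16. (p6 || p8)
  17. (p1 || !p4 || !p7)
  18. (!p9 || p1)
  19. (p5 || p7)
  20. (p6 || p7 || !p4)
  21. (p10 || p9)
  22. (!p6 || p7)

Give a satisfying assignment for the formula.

p1=T, p2=T, p3=F, p4=T, p5=T, p6=T, p7=T, p8=T, p9=F, p10=T

Set p1 = True and propagate.
  then p10 is forced to True.
  then p6 is forced to True.
  then p8 is forced to True.
  then p7 is forced to True.
The remaining clauses are satisfied by p2 = True, p3 = False, p4 = True, p5 = True, p9 = False.
Every clause has at least one true literal under this assignment.
Check each clause:
  1. (p1 || !p3) — p1 is true.
  2. (p2 || p3) — p2 is true.
  3. (p6 || !p10) — p6 is true.
  4. (p6 || !p5 || !p10) — p6 is true.
  5. (!p1 || p4 || p9) — p4 is true.
  6. (!p9 || p5) — p5 is true.
  7. (p4 || p1 || !p8) — p1 is true.
  8. (!p2 || p1) — p1 is true.
  9. (!p1 || p10) — p10 is true.
  10. (!p2 || p10) — p10 is true.
  11. (!p6 || !p10 || p8) — p8 is true.
  12. (!p3 || !p6 || p9) — !p3 is true.
  13. (p3 || p7) — p7 is true.
  14. (p6 || p7) — p6 is true.
  15. (!p7 || p1) — p1 is true.
  16. (p8 || p6) — p8 is true.
  17. (p1 || !p4 || !p7) — p1 is true.
  18. (!p9 || p1) — p1 is true.
  19. (p5 || p7) — p5 is true.
  20. (p6 || p7 || !p4) — p6 is true.
  21. (p10 || p9) — p10 is true.
  22. (!p6 || p7) — p7 is true.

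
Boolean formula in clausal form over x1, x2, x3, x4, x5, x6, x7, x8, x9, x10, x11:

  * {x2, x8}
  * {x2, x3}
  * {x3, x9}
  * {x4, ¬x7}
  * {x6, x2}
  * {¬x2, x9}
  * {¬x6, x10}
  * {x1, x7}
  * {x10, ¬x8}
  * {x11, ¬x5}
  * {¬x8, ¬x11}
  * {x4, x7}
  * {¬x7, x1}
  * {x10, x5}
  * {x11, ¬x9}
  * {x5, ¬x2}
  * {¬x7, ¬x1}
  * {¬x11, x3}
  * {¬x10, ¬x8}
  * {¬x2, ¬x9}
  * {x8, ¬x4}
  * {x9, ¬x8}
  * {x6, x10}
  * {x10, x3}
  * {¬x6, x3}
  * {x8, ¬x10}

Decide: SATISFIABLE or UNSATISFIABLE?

UNSATISFIABLE

x8 = True:
  propagation gives x10=True; an empty clause results — contradiction.
x8 = False:
  propagation gives x2=True, x9=True; an empty clause results — contradiction.
Every branch closes, so no satisfying assignment exists.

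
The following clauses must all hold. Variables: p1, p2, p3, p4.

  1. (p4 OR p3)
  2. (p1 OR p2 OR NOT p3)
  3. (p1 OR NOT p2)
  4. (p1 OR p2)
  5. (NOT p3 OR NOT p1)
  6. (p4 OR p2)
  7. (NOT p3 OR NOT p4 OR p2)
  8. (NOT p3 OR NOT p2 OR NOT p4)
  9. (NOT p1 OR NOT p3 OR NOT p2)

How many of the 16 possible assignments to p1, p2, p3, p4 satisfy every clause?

2

Satisfying assignments:
  p1=T p2=F p3=F p4=T
  p1=T p2=T p3=F p4=T
Count: 2.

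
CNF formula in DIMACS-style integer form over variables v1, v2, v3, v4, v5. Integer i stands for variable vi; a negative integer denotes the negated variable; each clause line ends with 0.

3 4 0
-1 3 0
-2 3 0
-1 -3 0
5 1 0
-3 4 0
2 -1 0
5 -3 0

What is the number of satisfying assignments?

The models are:
  v1=F v2=F v3=F v4=T v5=T
  v1=F v2=F v3=T v4=T v5=T
  v1=F v2=T v3=T v4=T v5=T
That's 3 in total.

3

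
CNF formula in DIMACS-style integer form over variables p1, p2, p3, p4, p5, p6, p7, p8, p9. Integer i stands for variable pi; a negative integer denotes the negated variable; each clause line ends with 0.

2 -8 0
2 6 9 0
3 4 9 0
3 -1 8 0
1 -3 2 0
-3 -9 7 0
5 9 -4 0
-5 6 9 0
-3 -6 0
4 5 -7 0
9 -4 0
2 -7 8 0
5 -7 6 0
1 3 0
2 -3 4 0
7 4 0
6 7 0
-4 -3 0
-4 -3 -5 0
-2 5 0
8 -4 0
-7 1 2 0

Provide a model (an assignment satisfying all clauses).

p1=False  p2=True  p3=True  p4=False  p5=True  p6=False  p7=True  p8=True  p9=True

Branch on p1: take p1 = False.
  then p3 is forced to True.
  then p2 is forced to True.
  then p6 is forced to False.
  then p7 is forced to True.
  then p5 is forced to True.
  then p9 is forced to True.
  then p4 is forced to False.
p8 is now unconstrained; take p8 = True.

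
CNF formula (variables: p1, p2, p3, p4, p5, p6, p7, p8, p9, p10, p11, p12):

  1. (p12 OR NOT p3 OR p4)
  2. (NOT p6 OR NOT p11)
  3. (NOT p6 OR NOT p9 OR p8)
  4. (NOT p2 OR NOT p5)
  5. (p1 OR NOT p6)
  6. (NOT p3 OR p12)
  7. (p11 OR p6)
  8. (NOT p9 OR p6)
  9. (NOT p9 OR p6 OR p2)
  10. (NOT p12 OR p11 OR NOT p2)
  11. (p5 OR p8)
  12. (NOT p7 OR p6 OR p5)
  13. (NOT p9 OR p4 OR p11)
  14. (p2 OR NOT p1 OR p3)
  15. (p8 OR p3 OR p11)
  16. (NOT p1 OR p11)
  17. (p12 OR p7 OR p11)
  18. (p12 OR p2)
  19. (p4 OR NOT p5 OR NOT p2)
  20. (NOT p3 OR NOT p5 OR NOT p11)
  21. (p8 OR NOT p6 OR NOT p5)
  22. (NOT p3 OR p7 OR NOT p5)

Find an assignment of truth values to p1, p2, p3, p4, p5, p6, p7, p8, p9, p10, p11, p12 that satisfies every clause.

p1=False  p2=False  p3=False  p4=True  p5=True  p6=False  p7=False  p8=False  p9=False  p10=False  p11=True  p12=True

p4 occurs only positively in the remaining clauses — set p4 = True.
Pure literal: p9 appears only negated; assign p9 = False.
Branch on p1: take p1 = False.
  then p6 is forced to False.
  then p11 is forced to True.
Branch on p2: take p2 = False.
  then p12 is forced to True.
For the remaining variables, p3 = False, p5 = True, p7 = False, p8 = False, p10 = False works.
Every clause has at least one true literal under this assignment.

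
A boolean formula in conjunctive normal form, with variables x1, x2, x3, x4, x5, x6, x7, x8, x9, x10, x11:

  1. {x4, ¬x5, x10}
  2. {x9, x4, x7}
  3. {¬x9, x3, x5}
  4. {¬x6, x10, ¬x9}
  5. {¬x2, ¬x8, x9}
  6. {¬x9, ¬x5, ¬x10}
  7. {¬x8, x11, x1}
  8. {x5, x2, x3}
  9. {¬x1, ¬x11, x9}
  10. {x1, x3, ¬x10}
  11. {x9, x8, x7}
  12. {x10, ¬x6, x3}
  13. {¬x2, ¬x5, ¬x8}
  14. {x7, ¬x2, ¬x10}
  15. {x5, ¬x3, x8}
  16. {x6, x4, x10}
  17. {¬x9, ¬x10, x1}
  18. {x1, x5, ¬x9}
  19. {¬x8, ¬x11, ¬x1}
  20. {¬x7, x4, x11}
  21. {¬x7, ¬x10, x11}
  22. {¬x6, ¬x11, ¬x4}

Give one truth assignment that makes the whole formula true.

x1 = True, x2 = True, x3 = True, x4 = True, x5 = True, x6 = False, x7 = True, x8 = False, x9 = False, x10 = False, x11 = False

Check each clause:
  1. {x4, ¬x5, x10} — x4 is true.
  2. {x7, x4, x9} — x4 is true.
  3. {x5, x3, ¬x9} — x3 is true.
  4. {x10, ¬x6, ¬x9} — ¬x6 is true.
  5. {¬x8, x9, ¬x2} — ¬x8 is true.
  6. {¬x10, ¬x9, ¬x5} — ¬x10 is true.
  7. {¬x8, x1, x11} — ¬x8 is true.
  8. {x2, x3, x5} — x2 is true.
  9. {x9, ¬x11, ¬x1} — ¬x11 is true.
  10. {x1, x3, ¬x10} — x1 is true.
  11. {x7, x8, x9} — x7 is true.
  12. {x10, ¬x6, x3} — ¬x6 is true.
  13. {¬x2, ¬x8, ¬x5} — ¬x8 is true.
  14. {x7, ¬x2, ¬x10} — x7 is true.
  15. {x8, x5, ¬x3} — x5 is true.
  16. {x6, x10, x4} — x4 is true.
  17. {x1, ¬x9, ¬x10} — x1 is true.
  18. {¬x9, x1, x5} — x1 is true.
  19. {¬x11, ¬x1, ¬x8} — ¬x8 is true.
  20. {x11, ¬x7, x4} — x4 is true.
  21. {x11, ¬x10, ¬x7} — ¬x10 is true.
  22. {¬x6, ¬x11, ¬x4} — ¬x6 is true.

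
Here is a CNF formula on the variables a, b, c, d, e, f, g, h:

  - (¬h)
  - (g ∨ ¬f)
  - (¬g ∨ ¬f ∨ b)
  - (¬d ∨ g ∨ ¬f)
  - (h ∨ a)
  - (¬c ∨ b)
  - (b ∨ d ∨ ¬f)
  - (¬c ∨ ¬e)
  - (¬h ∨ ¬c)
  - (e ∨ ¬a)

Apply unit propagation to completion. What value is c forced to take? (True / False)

False

(¬h) is a unit clause: h = False.
From (h ∨ a) and h = False: a = True.
(¬a ∨ e) with a = True leaves only e, so e = True.
In (¬e ∨ ¬c), ¬e is now false; ¬c must hold, so c = False.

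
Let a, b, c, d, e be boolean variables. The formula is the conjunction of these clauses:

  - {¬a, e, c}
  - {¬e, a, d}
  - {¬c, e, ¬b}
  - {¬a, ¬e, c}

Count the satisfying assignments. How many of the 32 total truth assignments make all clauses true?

16

Case analysis on e and a:
  e=T, a=T: remaining (b,c,d) ∈ {(F,T,F); (F,T,T); (T,T,F); (T,T,T)} — 4.
  e=T, a=F: remaining (b,c,d) ∈ {(F,F,T); (F,T,T); (T,F,T); (T,T,T)} — 4.
  e=F, a=T: remaining (b,c,d) ∈ {(F,T,F); (F,T,T)} — 2.
  e=F, a=F: d free; 3 ways for (b,c) × 2^1 = 6.
Total: 4 + 4 + 2 + 6 = 16.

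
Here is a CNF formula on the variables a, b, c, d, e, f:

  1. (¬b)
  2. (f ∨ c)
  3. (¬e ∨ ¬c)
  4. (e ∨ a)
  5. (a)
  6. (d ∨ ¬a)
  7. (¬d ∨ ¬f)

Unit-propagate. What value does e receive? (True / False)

(¬b) stands alone — b = False.
(a) stands alone — a = True.
(d ∨ ¬a) with a = True leaves only d, so d = True.
(¬d ∨ ¬f) with d = True leaves only ¬f, so f = False.
In (f ∨ c), f is now false; c must hold, so c = True.
(¬c ∨ ¬e): since c = True, the clause reduces to (¬e). e = False.

False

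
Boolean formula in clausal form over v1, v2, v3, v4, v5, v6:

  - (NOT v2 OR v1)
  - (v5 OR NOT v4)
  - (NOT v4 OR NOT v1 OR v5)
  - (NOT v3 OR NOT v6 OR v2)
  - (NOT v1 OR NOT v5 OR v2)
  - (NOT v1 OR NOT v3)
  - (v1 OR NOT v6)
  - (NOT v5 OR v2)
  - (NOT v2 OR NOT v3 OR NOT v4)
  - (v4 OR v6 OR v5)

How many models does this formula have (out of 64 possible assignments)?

The models are:
  v1=T v2=F v3=F v4=F v5=F v6=T
  v1=T v2=T v3=F v4=F v5=F v6=T
  v1=T v2=T v3=F v4=F v5=T v6=F
  v1=T v2=T v3=F v4=F v5=T v6=T
  v1=T v2=T v3=F v4=T v5=T v6=F
  v1=T v2=T v3=F v4=T v5=T v6=T
Count: 6.

6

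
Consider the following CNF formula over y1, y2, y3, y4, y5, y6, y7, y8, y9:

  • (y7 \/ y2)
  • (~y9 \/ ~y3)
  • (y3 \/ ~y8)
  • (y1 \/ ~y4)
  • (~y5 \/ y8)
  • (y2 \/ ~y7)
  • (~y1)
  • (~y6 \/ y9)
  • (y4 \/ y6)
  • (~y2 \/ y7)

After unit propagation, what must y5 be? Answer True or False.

(~y1) is a unit clause: y1 = False.
From (~y4 \/ y1) and y1 = False: y4 = False.
In (y4 \/ y6), y4 is now false; y6 must hold, so y6 = True.
(~y6 \/ y9) with y6 = True leaves only y9, so y9 = True.
In (~y9 \/ ~y3), ~y9 is now false; ~y3 must hold, so y3 = False.
(y3 \/ ~y8) with y3 = False leaves only ~y8, so y8 = False.
(~y5 \/ y8): since y8 = False, the clause reduces to (~y5). y5 = False.

False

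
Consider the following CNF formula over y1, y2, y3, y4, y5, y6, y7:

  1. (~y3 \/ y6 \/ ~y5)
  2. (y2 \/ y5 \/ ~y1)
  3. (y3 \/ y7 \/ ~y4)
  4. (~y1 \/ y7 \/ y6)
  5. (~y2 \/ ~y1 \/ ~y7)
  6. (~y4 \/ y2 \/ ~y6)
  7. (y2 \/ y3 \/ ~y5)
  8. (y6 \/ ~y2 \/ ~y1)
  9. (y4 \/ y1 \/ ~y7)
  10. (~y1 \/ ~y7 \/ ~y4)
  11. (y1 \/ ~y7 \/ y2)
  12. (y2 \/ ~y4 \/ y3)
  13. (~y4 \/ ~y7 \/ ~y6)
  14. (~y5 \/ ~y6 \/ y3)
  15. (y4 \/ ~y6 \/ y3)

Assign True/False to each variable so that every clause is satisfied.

y1 = 1, y2 = 0, y3 = 1, y4 = 0, y5 = 1, y6 = 1, y7 = 0

Try y1 = True.
Branch on y2: take y2 = False.
  then y5 is forced to True.
  then y3 is forced to True.
  then y6 is forced to True.
  then y4 is forced to False.
y7 is now unconstrained; take y7 = False.
Every clause has at least one true literal under this assignment.
Check each clause:
  1. (y6 \/ ~y3 \/ ~y5) — y6 is true.
  2. (~y1 \/ y5 \/ y2) — y5 is true.
  3. (~y4 \/ y7 \/ y3) — y3 is true.
  4. (~y1 \/ y6 \/ y7) — y6 is true.
  5. (~y7 \/ ~y1 \/ ~y2) — ~y7 is true.
  6. (~y4 \/ y2 \/ ~y6) — ~y4 is true.
  7. (~y5 \/ y3 \/ y2) — y3 is true.
  8. (y6 \/ ~y1 \/ ~y2) — y6 is true.
  9. (y1 \/ y4 \/ ~y7) — y1 is true.
  10. (~y7 \/ ~y1 \/ ~y4) — ~y7 is true.
  11. (y1 \/ ~y7 \/ y2) — y1 is true.
  12. (~y4 \/ y2 \/ y3) — y3 is true.
  13. (~y7 \/ ~y4 \/ ~y6) — ~y7 is true.
  14. (~y5 \/ y3 \/ ~y6) — y3 is true.
  15. (~y6 \/ y3 \/ y4) — y3 is true.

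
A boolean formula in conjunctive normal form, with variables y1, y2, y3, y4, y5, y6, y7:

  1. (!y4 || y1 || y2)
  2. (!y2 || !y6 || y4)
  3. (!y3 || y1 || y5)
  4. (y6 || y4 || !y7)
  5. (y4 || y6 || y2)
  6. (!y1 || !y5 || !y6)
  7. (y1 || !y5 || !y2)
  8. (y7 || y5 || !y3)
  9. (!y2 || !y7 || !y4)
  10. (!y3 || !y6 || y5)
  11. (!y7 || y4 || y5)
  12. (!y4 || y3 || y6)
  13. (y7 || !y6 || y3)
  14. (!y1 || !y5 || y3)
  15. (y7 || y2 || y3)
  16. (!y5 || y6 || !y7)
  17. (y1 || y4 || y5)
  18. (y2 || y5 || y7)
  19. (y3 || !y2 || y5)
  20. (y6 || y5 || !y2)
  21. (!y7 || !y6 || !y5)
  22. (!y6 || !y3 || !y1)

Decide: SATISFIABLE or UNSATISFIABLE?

Set y1 = False and propagate.
The remaining clauses are satisfied by y2 = False, y3 = True, y4 = False, y5 = True, y6 = True, y7 = False.
So y1 = False  y2 = False  y3 = True  y4 = False  y5 = True  y6 = True  y7 = False is a satisfying assignment.

SATISFIABLE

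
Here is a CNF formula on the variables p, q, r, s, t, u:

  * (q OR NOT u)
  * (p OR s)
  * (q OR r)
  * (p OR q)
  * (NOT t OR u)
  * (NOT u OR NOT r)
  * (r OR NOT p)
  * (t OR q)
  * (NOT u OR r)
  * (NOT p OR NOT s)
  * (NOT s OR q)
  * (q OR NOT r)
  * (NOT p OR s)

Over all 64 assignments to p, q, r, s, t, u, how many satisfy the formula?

Satisfying assignments:
  p=0 q=1 r=0 s=1 t=0 u=0
  p=0 q=1 r=1 s=1 t=0 u=0
That's 2 in total.

2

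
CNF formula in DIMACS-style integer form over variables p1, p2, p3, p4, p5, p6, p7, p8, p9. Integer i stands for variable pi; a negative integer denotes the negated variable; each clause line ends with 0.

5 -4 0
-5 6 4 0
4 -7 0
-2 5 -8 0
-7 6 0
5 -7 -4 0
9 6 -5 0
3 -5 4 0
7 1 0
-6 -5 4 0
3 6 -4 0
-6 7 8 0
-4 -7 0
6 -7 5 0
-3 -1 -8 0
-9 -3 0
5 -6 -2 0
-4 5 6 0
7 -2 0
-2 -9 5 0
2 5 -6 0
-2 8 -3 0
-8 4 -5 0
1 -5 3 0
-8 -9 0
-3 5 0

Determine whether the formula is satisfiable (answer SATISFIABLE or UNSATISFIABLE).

SATISFIABLE

Try p1 = True.
For the remaining variables, p2 = False, p3 = False, p4 = False, p5 = False, p6 = False, p7 = False, p8 = True, p9 = False works.
So p1 = True, p2 = False, p3 = False, p4 = False, p5 = False, p6 = False, p7 = False, p8 = True, p9 = False is a satisfying assignment.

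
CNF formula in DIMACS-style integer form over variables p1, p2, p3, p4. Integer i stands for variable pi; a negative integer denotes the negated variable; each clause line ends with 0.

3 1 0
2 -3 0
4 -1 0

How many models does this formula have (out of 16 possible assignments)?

5

Satisfying assignments:
  p1=F p2=T p3=T p4=F
  p1=F p2=T p3=T p4=T
  p1=T p2=F p3=F p4=T
  p1=T p2=T p3=F p4=T
  p1=T p2=T p3=T p4=T
Count: 5.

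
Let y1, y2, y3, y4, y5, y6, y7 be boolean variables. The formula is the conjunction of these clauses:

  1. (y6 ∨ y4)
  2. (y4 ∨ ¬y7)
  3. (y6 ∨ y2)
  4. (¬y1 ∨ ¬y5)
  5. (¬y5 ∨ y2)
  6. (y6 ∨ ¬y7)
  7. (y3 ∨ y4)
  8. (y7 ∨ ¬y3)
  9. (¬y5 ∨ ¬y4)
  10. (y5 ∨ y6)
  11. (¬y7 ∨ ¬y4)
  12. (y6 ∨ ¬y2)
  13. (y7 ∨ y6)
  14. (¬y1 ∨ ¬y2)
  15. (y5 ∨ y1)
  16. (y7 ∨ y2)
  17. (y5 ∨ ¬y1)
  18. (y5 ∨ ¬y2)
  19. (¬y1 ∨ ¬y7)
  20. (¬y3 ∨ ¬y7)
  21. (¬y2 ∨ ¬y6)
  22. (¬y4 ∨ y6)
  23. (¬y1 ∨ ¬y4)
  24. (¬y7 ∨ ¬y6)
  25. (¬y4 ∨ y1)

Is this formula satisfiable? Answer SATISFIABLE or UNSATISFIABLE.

UNSATISFIABLE

y6 = True:
  propagation gives y2=False, y5=False, y1=True; an empty clause results — contradiction.
y6 = False:
  propagation gives y4=True; an empty clause results — contradiction.
Every branch closes, so no satisfying assignment exists.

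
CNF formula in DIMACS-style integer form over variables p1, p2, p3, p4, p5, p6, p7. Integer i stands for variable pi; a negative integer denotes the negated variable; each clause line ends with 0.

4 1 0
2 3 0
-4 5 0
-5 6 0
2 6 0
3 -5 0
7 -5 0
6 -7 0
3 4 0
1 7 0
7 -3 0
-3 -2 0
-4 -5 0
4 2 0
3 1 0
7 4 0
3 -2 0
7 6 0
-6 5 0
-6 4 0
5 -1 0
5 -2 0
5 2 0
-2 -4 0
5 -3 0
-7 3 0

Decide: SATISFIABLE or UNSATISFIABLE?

p5 = True:
  propagation gives p6=True, p3=True, p7=True, p2=False; an empty clause results — contradiction.
p5 = False:
  propagation gives p4=False, p1=True; an empty clause results — contradiction.
Every branch closes, so no satisfying assignment exists.

UNSATISFIABLE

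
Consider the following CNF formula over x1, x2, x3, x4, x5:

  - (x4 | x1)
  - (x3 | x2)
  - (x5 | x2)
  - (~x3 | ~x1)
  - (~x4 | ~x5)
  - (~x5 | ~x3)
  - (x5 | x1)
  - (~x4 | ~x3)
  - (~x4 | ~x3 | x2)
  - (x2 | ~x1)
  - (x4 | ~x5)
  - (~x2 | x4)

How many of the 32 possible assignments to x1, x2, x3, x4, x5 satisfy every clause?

Satisfying assignments:
  x1=1 x2=1 x3=0 x4=1 x5=0
Count: 1.

1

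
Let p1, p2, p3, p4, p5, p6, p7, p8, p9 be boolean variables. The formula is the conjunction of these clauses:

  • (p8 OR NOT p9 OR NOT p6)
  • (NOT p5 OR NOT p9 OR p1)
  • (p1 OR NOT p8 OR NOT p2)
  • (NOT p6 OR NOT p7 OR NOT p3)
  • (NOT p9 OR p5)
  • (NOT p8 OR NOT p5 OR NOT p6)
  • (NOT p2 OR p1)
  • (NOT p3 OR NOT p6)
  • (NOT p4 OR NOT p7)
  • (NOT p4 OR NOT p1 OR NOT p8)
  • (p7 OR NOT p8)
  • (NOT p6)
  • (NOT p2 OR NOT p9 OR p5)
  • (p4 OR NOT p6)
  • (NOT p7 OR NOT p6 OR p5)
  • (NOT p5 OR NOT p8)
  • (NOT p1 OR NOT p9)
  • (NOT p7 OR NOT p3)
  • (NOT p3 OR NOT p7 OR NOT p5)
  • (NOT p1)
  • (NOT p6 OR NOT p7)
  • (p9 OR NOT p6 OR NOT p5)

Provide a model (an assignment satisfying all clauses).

p1=False, p2=False, p3=False, p4=False, p5=False, p6=False, p7=True, p8=True, p9=False

Check each clause:
  1. (p8 OR NOT p9 OR NOT p6) — p8 is true.
  2. (NOT p9 OR p1 OR NOT p5) — NOT p5 is true.
  3. (NOT p2 OR NOT p8 OR p1) — NOT p2 is true.
  4. (NOT p6 OR NOT p7 OR NOT p3) — NOT p6 is true.
  5. (p5 OR NOT p9) — NOT p9 is true.
  6. (NOT p5 OR NOT p6 OR NOT p8) — NOT p6 is true.
  7. (NOT p2 OR p1) — NOT p2 is true.
  8. (NOT p3 OR NOT p6) — NOT p6 is true.
  9. (NOT p4 OR NOT p7) — NOT p4 is true.
  10. (NOT p1 OR NOT p8 OR NOT p4) — NOT p4 is true.
  11. (p7 OR NOT p8) — p7 is true.
  12. (NOT p6) — NOT p6 is true.
  13. (NOT p2 OR NOT p9 OR p5) — NOT p2 is true.
  14. (NOT p6 OR p4) — NOT p6 is true.
  15. (NOT p6 OR p5 OR NOT p7) — NOT p6 is true.
  16. (NOT p5 OR NOT p8) — NOT p5 is true.
  17. (NOT p1 OR NOT p9) — NOT p1 is true.
  18. (NOT p7 OR NOT p3) — NOT p3 is true.
  19. (NOT p7 OR NOT p5 OR NOT p3) — NOT p5 is true.
  20. (NOT p1) — NOT p1 is true.
  21. (NOT p6 OR NOT p7) — NOT p6 is true.
  22. (NOT p6 OR NOT p5 OR p9) — NOT p6 is true.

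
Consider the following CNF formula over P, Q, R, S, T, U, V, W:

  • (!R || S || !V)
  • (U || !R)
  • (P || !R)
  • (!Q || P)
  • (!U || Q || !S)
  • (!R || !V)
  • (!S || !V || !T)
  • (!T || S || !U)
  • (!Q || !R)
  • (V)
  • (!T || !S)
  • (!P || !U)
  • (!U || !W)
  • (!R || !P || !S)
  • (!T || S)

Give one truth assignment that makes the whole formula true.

P=F, Q=F, R=F, S=F, T=F, U=F, V=T, W=T

The clause (V) is unit: V must be True.
Unit propagation: (!R) forces R = False.
T occurs only negated in the remaining clauses — set T = False.
U occurs only negated in the remaining clauses — set U = False.
Try P = False.
  then Q is forced to False.
S, W are now unconstrained; take S = False, W = True.
Every clause has at least one true literal under this assignment.
Check each clause:
  1. (!R || !V || S) — !R is true.
  2. (!R || U) — !R is true.
  3. (P || !R) — !R is true.
  4. (P || !Q) — !Q is true.
  5. (Q || !S || !U) — !U is true.
  6. (!V || !R) — !R is true.
  7. (!S || !T || !V) — !T is true.
  8. (S || !U || !T) — !U is true.
  9. (!R || !Q) — !R is true.
  10. (V) — V is true.
  11. (!T || !S) — !T is true.
  12. (!P || !U) — !U is true.
  13. (!U || !W) — !U is true.
  14. (!R || !S || !P) — !S is true.
  15. (S || !T) — !T is true.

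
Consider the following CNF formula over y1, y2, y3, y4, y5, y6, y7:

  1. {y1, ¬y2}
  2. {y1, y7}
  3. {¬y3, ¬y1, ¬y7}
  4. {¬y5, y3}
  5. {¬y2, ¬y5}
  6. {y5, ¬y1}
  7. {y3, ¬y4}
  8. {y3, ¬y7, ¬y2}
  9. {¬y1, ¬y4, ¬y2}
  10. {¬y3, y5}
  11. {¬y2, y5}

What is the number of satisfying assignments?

10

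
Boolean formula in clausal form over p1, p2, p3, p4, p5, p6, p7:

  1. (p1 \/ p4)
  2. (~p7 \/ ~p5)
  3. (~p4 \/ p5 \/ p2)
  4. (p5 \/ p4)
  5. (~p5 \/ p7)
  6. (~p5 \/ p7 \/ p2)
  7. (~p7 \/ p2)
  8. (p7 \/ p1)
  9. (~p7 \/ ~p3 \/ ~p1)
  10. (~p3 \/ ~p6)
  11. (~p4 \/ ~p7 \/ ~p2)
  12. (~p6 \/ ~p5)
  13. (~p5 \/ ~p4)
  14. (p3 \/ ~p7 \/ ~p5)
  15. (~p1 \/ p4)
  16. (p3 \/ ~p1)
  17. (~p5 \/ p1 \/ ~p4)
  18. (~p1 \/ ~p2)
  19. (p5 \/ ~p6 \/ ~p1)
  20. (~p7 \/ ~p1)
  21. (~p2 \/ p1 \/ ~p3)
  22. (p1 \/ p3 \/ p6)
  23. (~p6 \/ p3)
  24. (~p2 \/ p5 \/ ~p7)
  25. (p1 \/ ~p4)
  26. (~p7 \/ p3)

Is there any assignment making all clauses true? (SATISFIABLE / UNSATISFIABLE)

p1 = True:
  propagation gives p4=True, p5=False, p2=True; an empty clause results — contradiction.
p1 = False:
  propagation gives p4=True; an empty clause results — contradiction.
Every branch closes, so no satisfying assignment exists.

UNSATISFIABLE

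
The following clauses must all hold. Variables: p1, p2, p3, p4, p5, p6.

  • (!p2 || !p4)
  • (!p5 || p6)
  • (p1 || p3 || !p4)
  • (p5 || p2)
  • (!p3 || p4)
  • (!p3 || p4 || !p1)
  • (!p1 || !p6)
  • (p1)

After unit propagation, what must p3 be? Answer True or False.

Unit clause (p1) sets p1 = True.
From (!p6 || !p1) and p1 = True: p6 = False.
From (p6 || !p5) and p6 = False: p5 = False.
(p5 || p2): since p5 = False, the clause reduces to (p2). p2 = True.
From (!p4 || !p2) and p2 = True: p4 = False.
(!p3 || p4): since p4 = False, the clause reduces to (!p3). p3 = False.

False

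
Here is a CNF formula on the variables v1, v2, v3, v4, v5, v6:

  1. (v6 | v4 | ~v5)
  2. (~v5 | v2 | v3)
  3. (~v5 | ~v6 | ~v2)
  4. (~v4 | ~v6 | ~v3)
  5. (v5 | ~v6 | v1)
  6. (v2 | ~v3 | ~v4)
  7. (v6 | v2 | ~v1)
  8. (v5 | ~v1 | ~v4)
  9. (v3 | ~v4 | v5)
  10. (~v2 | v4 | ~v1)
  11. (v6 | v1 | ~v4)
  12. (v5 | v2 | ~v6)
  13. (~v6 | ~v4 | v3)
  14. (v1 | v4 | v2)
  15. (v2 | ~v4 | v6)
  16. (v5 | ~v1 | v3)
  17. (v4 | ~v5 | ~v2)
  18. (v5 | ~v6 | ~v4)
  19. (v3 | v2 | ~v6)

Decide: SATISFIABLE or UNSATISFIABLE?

Branch on v1: take v1 = False.
The remaining clauses are satisfied by v2 = True, v3 = False, v4 = False, v5 = False, v6 = False.
So v1=0, v2=1, v3=0, v4=0, v5=0, v6=0 is a satisfying assignment.

SATISFIABLE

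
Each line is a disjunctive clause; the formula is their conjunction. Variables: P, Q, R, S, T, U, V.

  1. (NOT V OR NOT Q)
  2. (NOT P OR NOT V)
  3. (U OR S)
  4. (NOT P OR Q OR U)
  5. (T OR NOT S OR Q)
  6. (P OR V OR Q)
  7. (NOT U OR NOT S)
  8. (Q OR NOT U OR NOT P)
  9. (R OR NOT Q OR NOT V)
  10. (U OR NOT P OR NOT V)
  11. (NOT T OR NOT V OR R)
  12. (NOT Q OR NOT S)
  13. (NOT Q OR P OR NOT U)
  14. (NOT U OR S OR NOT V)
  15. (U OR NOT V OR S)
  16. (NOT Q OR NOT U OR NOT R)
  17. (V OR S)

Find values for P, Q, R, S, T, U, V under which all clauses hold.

P=False  Q=False  R=True  S=True  T=True  U=False  V=True

Try P = False.
Try Q = False.
  then V is forced to True.
Set R = True and propagate.
For the remaining variables, S = True, T = True, U = False works.
Every clause has at least one true literal under this assignment.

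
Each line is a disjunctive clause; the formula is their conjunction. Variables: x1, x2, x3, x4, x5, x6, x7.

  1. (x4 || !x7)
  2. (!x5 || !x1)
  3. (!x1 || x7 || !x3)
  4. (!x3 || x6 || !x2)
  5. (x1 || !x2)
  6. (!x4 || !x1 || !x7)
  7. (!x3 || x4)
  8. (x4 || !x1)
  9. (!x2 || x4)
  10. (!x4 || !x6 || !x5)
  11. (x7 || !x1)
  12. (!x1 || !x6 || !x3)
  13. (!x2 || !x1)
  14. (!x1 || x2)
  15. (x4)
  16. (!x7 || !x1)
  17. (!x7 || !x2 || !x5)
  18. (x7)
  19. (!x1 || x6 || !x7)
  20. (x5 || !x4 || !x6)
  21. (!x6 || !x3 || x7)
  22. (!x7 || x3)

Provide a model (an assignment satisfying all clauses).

x1=False, x2=False, x3=True, x4=True, x5=False, x6=False, x7=True

(x4) is a unit clause, so x4 = True.
The clause (x7) is unit: x7 must be True.
The clause (!x1) is unit: x1 must be False.
(!x2) is a unit clause, so x2 = False.
Unit propagation: (x3) forces x3 = True.
Pure literal: x6 appears only negated; assign x6 = False.
x5 is now unconstrained; take x5 = False.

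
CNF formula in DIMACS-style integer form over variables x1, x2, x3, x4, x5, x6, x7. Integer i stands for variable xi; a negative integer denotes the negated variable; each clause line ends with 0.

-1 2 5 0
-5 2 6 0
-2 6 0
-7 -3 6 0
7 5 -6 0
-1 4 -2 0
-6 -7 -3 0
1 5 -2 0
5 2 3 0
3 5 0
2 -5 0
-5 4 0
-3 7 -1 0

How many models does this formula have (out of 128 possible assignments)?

7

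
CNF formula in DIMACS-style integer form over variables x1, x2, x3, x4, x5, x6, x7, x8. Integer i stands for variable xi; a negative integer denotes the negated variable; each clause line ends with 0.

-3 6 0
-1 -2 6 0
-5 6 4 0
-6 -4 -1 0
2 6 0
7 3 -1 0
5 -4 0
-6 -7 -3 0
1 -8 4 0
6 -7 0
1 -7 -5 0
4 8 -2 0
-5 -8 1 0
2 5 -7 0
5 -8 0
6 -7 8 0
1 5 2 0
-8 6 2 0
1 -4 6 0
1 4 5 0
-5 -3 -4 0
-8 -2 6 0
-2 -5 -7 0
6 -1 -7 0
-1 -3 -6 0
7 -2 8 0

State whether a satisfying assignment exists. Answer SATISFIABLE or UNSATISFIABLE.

Branch on x1: take x1 = True.
The remaining clauses are satisfied by x2 = False, x3 = False, x4 = False, x5 = True, x6 = True, x7 = True, x8 = True.
Every clause has at least one true literal under this assignment.
So x1=T, x2=F, x3=F, x4=F, x5=T, x6=T, x7=T, x8=T is a satisfying assignment.

SATISFIABLE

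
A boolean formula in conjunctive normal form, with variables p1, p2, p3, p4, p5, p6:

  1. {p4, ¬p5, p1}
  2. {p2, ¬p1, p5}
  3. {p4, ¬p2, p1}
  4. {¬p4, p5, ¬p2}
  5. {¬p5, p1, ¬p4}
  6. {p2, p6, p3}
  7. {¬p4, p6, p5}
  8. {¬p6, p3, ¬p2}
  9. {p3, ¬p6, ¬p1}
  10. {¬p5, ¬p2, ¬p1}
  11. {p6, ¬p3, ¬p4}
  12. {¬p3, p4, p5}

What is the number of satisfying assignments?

7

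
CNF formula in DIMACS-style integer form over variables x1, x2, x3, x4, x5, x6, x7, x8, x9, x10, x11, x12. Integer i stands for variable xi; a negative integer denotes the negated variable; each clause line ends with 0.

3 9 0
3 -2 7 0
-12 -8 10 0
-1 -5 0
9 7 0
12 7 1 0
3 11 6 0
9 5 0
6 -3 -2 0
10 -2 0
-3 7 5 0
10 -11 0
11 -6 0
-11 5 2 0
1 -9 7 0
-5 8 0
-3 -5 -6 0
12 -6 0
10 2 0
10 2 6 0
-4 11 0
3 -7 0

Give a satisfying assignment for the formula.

Pure literal: x4 appears only negated; assign x4 = False.
Pure literal: x10 appears only positively; assign x10 = True.
Set x1 = False and propagate.
Set x2 = False and propagate.
Branch on x3: take x3 = True.
For the remaining variables, x5 = False, x6 = False, x7 = True, x8 = True, x9 = True, x11 = False, x12 = True works.
Check each clause:
  1. (x9 \/ x3) — x9 is true.
  2. (x7 \/ ~x2 \/ x3) — x3 is true.
  3. (~x8 \/ x10 \/ ~x12) — x10 is true.
  4. (~x1 \/ ~x5) — ~x5 is true.
  5. (x7 \/ x9) — x9 is true.
  6. (x7 \/ x12 \/ x1) — x12 is true.
  7. (x6 \/ x3 \/ x11) — x3 is true.
  8. (x9 \/ x5) — x9 is true.
  9. (x6 \/ ~x2 \/ ~x3) — ~x2 is true.
  10. (x10 \/ ~x2) — x10 is true.
  11. (~x3 \/ x5 \/ x7) — x7 is true.
  12. (x10 \/ ~x11) — x10 is true.
  13. (x11 \/ ~x6) — ~x6 is true.
  14. (~x11 \/ x5 \/ x2) — ~x11 is true.
  15. (x7 \/ ~x9 \/ x1) — x7 is true.
  16. (~x5 \/ x8) — x8 is true.
  17. (~x3 \/ ~x5 \/ ~x6) — ~x6 is true.
  18. (~x6 \/ x12) — ~x6 is true.
  19. (x2 \/ x10) — x10 is true.
  20. (x6 \/ x2 \/ x10) — x10 is true.
  21. (~x4 \/ x11) — ~x4 is true.
  22. (x3 \/ ~x7) — x3 is true.

x1=0  x2=0  x3=1  x4=0  x5=0  x6=0  x7=1  x8=1  x9=1  x10=1  x11=0  x12=1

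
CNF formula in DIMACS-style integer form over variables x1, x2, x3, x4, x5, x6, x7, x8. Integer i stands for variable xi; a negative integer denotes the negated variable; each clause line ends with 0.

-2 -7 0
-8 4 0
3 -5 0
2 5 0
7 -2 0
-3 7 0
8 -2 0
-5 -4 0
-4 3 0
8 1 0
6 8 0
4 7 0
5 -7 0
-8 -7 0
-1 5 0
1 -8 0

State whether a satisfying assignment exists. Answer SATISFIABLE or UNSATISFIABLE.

Pure literal: x6 appears only positively; assign x6 = True.
Branch on x1: take x1 = True.
  then x5 is forced to True.
  then x3 is forced to True.
  then x7 is forced to True.
  then x2 is forced to False.
  then x4 is forced to False.
  then x8 is forced to False.
Every clause has at least one true literal under this assignment.
So x1 = True, x2 = False, x3 = True, x4 = False, x5 = True, x6 = True, x7 = True, x8 = False is a satisfying assignment.

SATISFIABLE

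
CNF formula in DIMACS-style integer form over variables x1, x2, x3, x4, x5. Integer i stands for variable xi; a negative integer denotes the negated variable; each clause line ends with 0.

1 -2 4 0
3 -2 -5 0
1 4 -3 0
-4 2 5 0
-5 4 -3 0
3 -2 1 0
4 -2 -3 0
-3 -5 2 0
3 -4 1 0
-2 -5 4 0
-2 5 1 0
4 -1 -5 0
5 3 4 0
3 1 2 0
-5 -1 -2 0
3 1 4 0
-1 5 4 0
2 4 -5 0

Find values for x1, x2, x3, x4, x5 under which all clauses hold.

x1 = 1  x2 = 1  x3 = 1  x4 = 1  x5 = 0

Set x1 = True and propagate.
Try x2 = True.
  then x5 is forced to False.
  then x4 is forced to True.
x3 is now unconstrained; take x3 = True.
Every clause has at least one true literal under this assignment.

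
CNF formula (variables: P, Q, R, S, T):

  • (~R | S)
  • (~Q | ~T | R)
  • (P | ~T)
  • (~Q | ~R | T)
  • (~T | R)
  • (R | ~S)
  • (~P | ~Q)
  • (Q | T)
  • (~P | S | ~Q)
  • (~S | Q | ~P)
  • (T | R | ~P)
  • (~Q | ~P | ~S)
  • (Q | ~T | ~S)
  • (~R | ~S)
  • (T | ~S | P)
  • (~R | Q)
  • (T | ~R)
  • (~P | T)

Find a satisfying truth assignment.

Branch on P: take P = False.
  then T is forced to False.
  then Q is forced to True.
  then R is forced to False.
  then S is forced to False.
Every clause has at least one true literal under this assignment.

P=F, Q=T, R=F, S=F, T=F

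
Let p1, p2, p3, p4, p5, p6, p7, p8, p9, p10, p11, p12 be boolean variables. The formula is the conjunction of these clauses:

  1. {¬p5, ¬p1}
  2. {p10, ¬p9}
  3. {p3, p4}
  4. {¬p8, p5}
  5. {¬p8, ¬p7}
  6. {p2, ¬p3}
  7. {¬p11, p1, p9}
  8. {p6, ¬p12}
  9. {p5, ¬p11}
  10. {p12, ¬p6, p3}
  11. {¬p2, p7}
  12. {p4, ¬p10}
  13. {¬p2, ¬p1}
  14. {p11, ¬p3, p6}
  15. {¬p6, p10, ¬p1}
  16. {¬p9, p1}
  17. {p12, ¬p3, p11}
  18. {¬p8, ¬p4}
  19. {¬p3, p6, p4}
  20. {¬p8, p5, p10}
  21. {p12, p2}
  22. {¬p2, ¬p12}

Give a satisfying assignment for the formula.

p1 = True, p2 = False, p3 = False, p4 = True, p5 = False, p6 = True, p7 = True, p8 = False, p9 = True, p10 = True, p11 = False, p12 = True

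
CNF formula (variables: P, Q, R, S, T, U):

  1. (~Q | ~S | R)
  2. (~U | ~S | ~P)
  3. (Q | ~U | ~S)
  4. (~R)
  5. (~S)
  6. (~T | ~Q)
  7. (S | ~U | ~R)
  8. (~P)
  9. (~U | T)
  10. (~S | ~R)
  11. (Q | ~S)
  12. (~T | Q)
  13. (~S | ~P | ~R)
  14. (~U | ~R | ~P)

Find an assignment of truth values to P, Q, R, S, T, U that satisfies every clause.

P=0, Q=1, R=0, S=0, T=0, U=0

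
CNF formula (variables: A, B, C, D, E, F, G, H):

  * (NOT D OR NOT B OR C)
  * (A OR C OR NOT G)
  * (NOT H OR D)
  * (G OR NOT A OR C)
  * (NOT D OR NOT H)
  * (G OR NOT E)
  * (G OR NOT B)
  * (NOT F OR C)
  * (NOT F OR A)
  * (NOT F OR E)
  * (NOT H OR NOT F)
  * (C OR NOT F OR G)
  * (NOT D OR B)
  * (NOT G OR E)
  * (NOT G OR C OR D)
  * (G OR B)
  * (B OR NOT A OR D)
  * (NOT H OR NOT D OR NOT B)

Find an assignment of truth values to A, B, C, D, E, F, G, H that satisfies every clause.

Pure literal: C appears only positively; assign C = True.
Pure literal: F appears only negated; assign F = False.
Set A = False and propagate.
Set B = False and propagate.
  then D is forced to False.
  then H is forced to False.
  then G is forced to True.
  then E is forced to True.
Every clause has at least one true literal under this assignment.

A=F, B=F, C=T, D=F, E=T, F=F, G=T, H=F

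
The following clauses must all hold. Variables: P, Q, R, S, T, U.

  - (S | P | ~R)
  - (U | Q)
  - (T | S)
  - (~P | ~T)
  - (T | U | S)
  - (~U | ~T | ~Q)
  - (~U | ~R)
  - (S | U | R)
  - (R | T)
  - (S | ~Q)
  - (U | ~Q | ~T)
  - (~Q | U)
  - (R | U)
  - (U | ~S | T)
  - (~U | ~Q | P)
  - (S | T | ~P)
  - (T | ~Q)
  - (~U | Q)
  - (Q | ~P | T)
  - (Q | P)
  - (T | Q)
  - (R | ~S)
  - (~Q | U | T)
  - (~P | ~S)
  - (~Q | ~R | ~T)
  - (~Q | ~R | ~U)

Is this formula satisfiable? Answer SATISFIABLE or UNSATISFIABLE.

Q = True:
  propagation gives S=True, U=True, T=False; an empty clause results — contradiction.
Q = False:
  propagation gives U=True; an empty clause results — contradiction.
Every branch closes, so no satisfying assignment exists.

UNSATISFIABLE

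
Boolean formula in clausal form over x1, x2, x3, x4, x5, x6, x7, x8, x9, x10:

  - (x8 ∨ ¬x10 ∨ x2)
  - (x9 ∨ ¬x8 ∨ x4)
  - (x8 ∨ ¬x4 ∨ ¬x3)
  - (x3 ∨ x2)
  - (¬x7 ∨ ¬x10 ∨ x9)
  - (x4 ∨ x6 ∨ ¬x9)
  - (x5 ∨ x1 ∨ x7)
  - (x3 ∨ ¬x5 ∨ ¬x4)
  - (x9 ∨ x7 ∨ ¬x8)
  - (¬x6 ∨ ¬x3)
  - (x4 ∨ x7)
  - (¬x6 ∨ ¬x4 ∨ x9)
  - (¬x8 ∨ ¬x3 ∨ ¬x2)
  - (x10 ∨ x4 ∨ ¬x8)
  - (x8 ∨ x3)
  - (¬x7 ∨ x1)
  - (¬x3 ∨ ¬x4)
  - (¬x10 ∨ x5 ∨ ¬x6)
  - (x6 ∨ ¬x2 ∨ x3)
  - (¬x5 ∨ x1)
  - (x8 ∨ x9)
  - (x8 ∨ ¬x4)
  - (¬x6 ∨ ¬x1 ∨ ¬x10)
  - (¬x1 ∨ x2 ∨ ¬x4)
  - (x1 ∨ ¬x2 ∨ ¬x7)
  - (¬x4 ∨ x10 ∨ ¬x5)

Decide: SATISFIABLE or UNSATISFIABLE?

SATISFIABLE

Branch on x1: take x1 = True.
Try x2 = True.
Try x3 = False.
  then x8 is forced to True.
  then x6 is forced to True.
  then x10 is forced to False.
  then x4 is forced to True.
  then x5 is forced to False.
  then x9 is forced to True.
x7 is now unconstrained; take x7 = True.
So x1=1, x2=1, x3=0, x4=1, x5=0, x6=1, x7=1, x8=1, x9=1, x10=0 is a satisfying assignment.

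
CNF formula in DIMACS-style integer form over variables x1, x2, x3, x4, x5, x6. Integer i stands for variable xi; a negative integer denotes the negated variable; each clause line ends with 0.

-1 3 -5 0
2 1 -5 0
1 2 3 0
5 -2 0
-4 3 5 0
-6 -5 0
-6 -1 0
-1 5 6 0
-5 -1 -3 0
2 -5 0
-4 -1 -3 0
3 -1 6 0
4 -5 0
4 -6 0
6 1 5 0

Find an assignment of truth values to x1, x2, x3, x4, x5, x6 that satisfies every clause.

x1 = False  x2 = True  x3 = False  x4 = True  x5 = True  x6 = False

Try x1 = False.
Branch on x2: take x2 = True.
  then x5 is forced to True.
  then x6 is forced to False.
  then x4 is forced to True.
x3 is now unconstrained; take x3 = False.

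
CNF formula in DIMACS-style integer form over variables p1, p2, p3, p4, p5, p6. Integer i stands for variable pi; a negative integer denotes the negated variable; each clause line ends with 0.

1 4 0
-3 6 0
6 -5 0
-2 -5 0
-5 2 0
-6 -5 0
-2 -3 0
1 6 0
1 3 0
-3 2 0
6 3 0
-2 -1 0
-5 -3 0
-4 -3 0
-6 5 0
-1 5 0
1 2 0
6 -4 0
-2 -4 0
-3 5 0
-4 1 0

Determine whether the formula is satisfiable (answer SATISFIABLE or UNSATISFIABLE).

UNSATISFIABLE

p3 = True:
  propagation gives p6=True, p5=False; an empty clause results — contradiction.
p3 = False:
  propagation gives p1=True, p6=True, p5=False; an empty clause results — contradiction.
Every branch closes, so no satisfying assignment exists.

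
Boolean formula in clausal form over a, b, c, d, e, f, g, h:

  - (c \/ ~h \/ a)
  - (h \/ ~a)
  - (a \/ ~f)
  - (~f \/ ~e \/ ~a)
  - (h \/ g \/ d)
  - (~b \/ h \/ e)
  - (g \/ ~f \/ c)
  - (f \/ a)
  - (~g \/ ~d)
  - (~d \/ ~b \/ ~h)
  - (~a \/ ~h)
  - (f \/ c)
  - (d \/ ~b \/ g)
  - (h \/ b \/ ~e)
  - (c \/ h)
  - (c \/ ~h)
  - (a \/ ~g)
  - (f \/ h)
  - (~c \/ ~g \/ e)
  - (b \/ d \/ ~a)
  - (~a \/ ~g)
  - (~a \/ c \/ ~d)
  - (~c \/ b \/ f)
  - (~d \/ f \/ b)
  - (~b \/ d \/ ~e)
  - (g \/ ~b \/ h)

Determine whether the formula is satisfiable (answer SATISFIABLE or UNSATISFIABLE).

UNSATISFIABLE

h = True:
  propagation gives a=False, c=True, f=False; an empty clause results — contradiction.
h = False:
  propagation gives a=False, f=False; an empty clause results — contradiction.
Every branch closes, so no satisfying assignment exists.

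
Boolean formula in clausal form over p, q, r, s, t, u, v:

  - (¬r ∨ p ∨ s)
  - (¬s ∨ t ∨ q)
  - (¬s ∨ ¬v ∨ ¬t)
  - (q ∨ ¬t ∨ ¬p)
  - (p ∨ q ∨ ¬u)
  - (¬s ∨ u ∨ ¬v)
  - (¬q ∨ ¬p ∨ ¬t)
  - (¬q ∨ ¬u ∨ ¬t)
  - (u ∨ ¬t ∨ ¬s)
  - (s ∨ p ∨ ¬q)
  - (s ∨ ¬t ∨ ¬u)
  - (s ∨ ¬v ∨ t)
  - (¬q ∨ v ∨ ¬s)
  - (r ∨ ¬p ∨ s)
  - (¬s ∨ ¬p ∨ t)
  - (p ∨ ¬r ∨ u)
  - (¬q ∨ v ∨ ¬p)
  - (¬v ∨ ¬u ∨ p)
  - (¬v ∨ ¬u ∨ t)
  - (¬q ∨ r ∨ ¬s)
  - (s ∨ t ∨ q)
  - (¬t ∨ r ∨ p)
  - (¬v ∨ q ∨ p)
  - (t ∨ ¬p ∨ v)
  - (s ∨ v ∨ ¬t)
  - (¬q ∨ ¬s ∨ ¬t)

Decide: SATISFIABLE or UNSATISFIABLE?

s = True:
  t = True:
    propagation gives v=False, u=True, q=False, p=False; an empty clause results — contradiction.
  t = False:
    propagation gives q=True, v=True, u=True; an empty clause results — contradiction.
s = False:
  p = True:
    t = True:
      propagation gives q=True; contradiction.
    t = False:
      propagation gives v=False; contradiction.
  p = False:
    propagation gives r=False, q=False, u=False, t=True; an empty clause results — contradiction.
Every branch closes, so no satisfying assignment exists.

UNSATISFIABLE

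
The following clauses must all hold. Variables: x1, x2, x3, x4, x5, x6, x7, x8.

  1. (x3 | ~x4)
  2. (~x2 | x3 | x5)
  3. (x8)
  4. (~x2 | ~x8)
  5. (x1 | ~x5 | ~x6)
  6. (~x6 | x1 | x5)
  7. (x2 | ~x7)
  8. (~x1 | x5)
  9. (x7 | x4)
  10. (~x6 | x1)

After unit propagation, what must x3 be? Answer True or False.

(x8) stands alone — x8 = True.
(~x8 | ~x2): since x8 = True, the clause reduces to (~x2). x2 = False.
From (x2 | ~x7) and x2 = False: x7 = False.
In (x7 | x4), x7 is now false; x4 must hold, so x4 = True.
(x3 | ~x4): since x4 = True, the clause reduces to (x3). x3 = True.

True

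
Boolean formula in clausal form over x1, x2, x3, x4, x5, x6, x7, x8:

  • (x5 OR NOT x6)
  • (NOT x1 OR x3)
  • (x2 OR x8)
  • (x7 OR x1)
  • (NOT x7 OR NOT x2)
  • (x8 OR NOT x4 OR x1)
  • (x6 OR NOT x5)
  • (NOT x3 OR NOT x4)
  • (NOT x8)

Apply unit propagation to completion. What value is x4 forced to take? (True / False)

(NOT x8) stands alone — x8 = False.
(x2 OR x8) with x8 = False leaves only x2, so x2 = True.
From (NOT x7 OR NOT x2) and x2 = True: x7 = False.
From (x1 OR x7) and x7 = False: x1 = True.
(NOT x1 OR x3) with x1 = True leaves only x3, so x3 = True.
In (NOT x3 OR NOT x4), NOT x3 is now false; NOT x4 must hold, so x4 = False.

False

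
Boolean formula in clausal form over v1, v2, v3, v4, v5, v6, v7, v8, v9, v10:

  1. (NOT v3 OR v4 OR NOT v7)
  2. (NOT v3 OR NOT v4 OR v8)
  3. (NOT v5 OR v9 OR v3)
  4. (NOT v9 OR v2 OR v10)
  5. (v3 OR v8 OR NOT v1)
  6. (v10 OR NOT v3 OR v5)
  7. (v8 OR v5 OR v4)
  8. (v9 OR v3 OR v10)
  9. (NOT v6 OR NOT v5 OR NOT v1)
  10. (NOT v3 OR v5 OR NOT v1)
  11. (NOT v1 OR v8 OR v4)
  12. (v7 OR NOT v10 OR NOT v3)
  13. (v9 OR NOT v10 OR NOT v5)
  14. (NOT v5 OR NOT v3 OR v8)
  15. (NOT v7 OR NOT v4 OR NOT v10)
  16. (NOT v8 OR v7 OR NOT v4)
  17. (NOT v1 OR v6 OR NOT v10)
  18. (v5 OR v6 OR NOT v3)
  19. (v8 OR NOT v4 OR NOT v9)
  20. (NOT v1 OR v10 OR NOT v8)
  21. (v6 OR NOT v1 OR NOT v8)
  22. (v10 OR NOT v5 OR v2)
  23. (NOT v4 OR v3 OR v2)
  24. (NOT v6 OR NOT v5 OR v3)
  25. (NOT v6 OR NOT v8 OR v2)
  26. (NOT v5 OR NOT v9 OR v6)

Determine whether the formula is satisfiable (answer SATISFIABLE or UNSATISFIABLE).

v1 occurs only negated in the remaining clauses — set v1 = False.
Pure literal: v2 appears only positively; assign v2 = True.
Branch on v3: take v3 = False.
Try v4 = False.
Set v5 = False and propagate.
  then v8 is forced to True.
For the remaining variables, v6 = False, v7 = False, v9 = True, v10 = True works.
So v1 = 0  v2 = 1  v3 = 0  v4 = 0  v5 = 0  v6 = 0  v7 = 0  v8 = 1  v9 = 1  v10 = 1 is a satisfying assignment.

SATISFIABLE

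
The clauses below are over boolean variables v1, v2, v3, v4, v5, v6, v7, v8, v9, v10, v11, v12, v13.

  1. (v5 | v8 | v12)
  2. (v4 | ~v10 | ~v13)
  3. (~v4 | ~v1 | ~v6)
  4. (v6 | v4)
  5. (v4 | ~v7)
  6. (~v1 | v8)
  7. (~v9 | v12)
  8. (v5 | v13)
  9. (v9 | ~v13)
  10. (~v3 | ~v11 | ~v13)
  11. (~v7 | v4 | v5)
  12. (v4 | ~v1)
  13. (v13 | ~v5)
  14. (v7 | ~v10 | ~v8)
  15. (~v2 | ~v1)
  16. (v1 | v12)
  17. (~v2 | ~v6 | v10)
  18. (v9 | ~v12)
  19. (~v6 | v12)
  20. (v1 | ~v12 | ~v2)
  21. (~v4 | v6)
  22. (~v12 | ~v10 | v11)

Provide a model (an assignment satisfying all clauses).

v1=F, v2=F, v3=F, v4=F, v5=F, v6=T, v7=F, v8=F, v9=T, v10=F, v11=F, v12=T, v13=T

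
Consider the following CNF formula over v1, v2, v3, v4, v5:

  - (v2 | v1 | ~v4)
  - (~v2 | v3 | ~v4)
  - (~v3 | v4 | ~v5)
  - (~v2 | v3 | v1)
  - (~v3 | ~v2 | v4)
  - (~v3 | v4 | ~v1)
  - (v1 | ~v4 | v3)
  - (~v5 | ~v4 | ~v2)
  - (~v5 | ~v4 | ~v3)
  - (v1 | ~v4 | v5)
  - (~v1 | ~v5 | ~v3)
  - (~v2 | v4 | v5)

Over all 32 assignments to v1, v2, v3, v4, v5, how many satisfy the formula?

10

Case analysis on v4 and v3:
  v4=T, v3=T: remaining (v1,v2,v5) ∈ {(T,F,F); (T,T,F)} — 2.
  v4=T, v3=F: remaining (v1,v2,v5) ∈ {(T,F,F); (T,F,T)} — 2.
  v4=F, v3=T: remaining (v1,v2,v5) ∈ {(F,F,F)} — 1.
  v4=F, v3=F: 5 of the 8 assignments to (v1,v2,v5) work.
Total: 2 + 2 + 1 + 5 = 10.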